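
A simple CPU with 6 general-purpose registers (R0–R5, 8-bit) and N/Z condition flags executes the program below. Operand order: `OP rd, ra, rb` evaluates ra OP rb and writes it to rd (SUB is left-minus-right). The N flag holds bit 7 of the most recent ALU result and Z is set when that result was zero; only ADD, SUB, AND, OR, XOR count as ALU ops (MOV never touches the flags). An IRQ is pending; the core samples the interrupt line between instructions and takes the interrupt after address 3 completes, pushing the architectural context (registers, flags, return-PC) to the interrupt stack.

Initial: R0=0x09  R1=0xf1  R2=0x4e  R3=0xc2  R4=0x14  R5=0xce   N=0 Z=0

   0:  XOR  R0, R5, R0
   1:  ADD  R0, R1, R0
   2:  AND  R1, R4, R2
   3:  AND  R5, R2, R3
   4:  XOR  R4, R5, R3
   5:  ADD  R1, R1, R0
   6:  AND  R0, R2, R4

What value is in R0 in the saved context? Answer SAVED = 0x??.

after  0: R0=0xc7 R1=0xf1 R2=0x4e R3=0xc2 R4=0x14 R5=0xce  N=1 Z=0
after  1: R0=0xb8 R1=0xf1 R2=0x4e R3=0xc2 R4=0x14 R5=0xce  N=1 Z=0
after  2: R0=0xb8 R1=0x04 R2=0x4e R3=0xc2 R4=0x14 R5=0xce  N=0 Z=0
after  3: R0=0xb8 R1=0x04 R2=0x4e R3=0xc2 R4=0x14 R5=0x42  N=0 Z=0
-- IRQ taken; context saved, return-PC = 4 --

SAVED = 0xb8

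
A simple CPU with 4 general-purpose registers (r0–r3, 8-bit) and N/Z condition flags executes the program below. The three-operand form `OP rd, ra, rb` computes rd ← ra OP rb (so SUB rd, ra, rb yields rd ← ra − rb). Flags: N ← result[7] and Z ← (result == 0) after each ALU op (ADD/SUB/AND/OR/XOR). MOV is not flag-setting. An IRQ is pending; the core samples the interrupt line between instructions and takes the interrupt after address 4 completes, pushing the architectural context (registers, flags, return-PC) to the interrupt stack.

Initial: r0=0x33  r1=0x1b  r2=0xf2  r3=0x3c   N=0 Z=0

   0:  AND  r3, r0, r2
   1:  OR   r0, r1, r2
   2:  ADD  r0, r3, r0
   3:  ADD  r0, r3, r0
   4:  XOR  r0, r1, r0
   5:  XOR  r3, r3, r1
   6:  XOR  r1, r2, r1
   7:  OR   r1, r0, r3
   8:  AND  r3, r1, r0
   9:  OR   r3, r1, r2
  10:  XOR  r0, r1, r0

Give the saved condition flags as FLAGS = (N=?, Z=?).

FLAGS = (N=0, Z=0)

after  0: r0=0x33 r1=0x1b r2=0xf2 r3=0x32  N=0 Z=0
after  1: r0=0xfb r1=0x1b r2=0xf2 r3=0x32  N=1 Z=0
after  2: r0=0x2d r1=0x1b r2=0xf2 r3=0x32  N=0 Z=0
after  3: r0=0x5f r1=0x1b r2=0xf2 r3=0x32  N=0 Z=0
after  4: r0=0x44 r1=0x1b r2=0xf2 r3=0x32  N=0 Z=0
-- IRQ taken; context saved, return-PC = 5 --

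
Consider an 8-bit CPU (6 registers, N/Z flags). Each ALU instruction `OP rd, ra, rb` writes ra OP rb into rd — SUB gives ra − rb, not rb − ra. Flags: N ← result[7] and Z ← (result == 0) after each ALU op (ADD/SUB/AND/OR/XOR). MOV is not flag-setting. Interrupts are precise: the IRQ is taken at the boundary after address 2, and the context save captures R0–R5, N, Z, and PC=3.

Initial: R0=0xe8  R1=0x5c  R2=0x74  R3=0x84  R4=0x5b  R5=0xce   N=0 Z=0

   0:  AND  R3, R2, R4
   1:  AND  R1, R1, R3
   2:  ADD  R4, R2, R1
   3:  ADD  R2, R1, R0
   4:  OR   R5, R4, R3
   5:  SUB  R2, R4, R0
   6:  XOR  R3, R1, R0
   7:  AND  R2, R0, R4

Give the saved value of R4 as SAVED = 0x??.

SAVED = 0xc4

after  0: R0=0xe8 R1=0x5c R2=0x74 R3=0x50 R4=0x5b R5=0xce  N=0 Z=0
after  1: R0=0xe8 R1=0x50 R2=0x74 R3=0x50 R4=0x5b R5=0xce  N=0 Z=0
after  2: R0=0xe8 R1=0x50 R2=0x74 R3=0x50 R4=0xc4 R5=0xce  N=1 Z=0
-- IRQ taken; context saved, return-PC = 3 --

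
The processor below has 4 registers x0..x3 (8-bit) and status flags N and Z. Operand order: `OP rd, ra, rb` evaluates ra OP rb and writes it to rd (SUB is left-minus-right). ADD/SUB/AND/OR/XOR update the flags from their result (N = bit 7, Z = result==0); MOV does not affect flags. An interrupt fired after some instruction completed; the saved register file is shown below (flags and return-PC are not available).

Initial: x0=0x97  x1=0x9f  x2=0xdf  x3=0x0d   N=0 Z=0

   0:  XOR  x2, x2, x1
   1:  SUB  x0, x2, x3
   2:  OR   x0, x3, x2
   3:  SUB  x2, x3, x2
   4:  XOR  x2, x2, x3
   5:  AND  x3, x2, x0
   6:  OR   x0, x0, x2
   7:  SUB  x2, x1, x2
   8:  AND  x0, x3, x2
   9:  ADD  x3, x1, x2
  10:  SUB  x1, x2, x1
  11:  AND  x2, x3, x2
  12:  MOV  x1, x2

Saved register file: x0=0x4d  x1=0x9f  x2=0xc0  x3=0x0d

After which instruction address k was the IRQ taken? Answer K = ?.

K = 4

after  0: x0=0x97 x1=0x9f x2=0x40 x3=0x0d  N=0 Z=0
after  1: x0=0x33 x1=0x9f x2=0x40 x3=0x0d  N=0 Z=0
after  2: x0=0x4d x1=0x9f x2=0x40 x3=0x0d  N=0 Z=0
after  3: x0=0x4d x1=0x9f x2=0xcd x3=0x0d  N=1 Z=0
after  4: x0=0x4d x1=0x9f x2=0xc0 x3=0x0d  N=1 Z=0
-- IRQ taken; context saved, return-PC = 5 --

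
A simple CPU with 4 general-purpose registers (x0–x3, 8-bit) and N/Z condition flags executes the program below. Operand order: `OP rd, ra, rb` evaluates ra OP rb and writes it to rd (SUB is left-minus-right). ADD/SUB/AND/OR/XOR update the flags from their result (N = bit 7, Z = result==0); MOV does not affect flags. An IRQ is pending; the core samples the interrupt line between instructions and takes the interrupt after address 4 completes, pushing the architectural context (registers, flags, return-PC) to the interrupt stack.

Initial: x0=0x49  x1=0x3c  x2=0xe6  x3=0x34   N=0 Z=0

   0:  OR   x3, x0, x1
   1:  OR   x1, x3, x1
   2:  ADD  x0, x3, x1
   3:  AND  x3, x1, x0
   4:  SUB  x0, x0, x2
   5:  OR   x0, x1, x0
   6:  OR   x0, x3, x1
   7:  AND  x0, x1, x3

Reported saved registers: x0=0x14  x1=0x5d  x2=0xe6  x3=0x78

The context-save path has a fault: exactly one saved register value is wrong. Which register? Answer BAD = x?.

BAD = x1

after  0: x0=0x49 x1=0x3c x2=0xe6 x3=0x7d  N=0 Z=0
after  1: x0=0x49 x1=0x7d x2=0xe6 x3=0x7d  N=0 Z=0
after  2: x0=0xfa x1=0x7d x2=0xe6 x3=0x7d  N=1 Z=0
after  3: x0=0xfa x1=0x7d x2=0xe6 x3=0x78  N=0 Z=0
after  4: x0=0x14 x1=0x7d x2=0xe6 x3=0x78  N=0 Z=0
-- IRQ taken; context saved, return-PC = 5 --
mismatch: x1: reported 0x5d vs actual 0x7d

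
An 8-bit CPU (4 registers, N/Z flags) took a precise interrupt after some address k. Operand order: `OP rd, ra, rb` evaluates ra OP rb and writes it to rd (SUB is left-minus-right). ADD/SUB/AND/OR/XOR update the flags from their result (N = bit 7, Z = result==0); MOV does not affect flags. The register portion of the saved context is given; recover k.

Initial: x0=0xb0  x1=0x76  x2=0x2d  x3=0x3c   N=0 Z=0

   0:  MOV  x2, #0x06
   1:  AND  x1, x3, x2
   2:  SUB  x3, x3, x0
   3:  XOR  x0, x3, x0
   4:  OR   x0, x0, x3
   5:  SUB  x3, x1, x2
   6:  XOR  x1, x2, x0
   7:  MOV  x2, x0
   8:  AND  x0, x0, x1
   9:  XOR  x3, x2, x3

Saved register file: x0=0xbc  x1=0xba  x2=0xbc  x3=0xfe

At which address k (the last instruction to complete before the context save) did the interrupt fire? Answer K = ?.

after  0: x0=0xb0 x1=0x76 x2=0x06 x3=0x3c  N=0 Z=0
after  1: x0=0xb0 x1=0x04 x2=0x06 x3=0x3c  N=0 Z=0
after  2: x0=0xb0 x1=0x04 x2=0x06 x3=0x8c  N=1 Z=0
after  3: x0=0x3c x1=0x04 x2=0x06 x3=0x8c  N=0 Z=0
after  4: x0=0xbc x1=0x04 x2=0x06 x3=0x8c  N=1 Z=0
after  5: x0=0xbc x1=0x04 x2=0x06 x3=0xfe  N=1 Z=0
after  6: x0=0xbc x1=0xba x2=0x06 x3=0xfe  N=1 Z=0
after  7: x0=0xbc x1=0xba x2=0xbc x3=0xfe  N=1 Z=0
-- IRQ taken; context saved, return-PC = 8 --

K = 7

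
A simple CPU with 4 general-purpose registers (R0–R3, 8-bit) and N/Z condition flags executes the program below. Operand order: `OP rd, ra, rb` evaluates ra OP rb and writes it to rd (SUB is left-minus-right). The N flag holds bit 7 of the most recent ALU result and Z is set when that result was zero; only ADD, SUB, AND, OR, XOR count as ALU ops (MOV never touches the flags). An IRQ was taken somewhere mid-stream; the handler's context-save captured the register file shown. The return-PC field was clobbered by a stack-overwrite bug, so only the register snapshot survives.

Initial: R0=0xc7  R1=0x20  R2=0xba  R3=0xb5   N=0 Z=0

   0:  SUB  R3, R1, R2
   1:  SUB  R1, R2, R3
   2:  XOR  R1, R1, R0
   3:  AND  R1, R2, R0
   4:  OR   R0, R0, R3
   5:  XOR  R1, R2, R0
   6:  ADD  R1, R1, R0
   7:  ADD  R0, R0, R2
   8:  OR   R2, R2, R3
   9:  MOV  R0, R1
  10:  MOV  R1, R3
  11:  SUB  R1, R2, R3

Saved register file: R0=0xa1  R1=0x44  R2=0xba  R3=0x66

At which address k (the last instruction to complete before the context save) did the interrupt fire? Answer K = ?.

after  0: R0=0xc7 R1=0x20 R2=0xba R3=0x66  N=0 Z=0
after  1: R0=0xc7 R1=0x54 R2=0xba R3=0x66  N=0 Z=0
after  2: R0=0xc7 R1=0x93 R2=0xba R3=0x66  N=1 Z=0
after  3: R0=0xc7 R1=0x82 R2=0xba R3=0x66  N=1 Z=0
after  4: R0=0xe7 R1=0x82 R2=0xba R3=0x66  N=1 Z=0
after  5: R0=0xe7 R1=0x5d R2=0xba R3=0x66  N=0 Z=0
after  6: R0=0xe7 R1=0x44 R2=0xba R3=0x66  N=0 Z=0
after  7: R0=0xa1 R1=0x44 R2=0xba R3=0x66  N=1 Z=0
-- IRQ taken; context saved, return-PC = 8 --

K = 7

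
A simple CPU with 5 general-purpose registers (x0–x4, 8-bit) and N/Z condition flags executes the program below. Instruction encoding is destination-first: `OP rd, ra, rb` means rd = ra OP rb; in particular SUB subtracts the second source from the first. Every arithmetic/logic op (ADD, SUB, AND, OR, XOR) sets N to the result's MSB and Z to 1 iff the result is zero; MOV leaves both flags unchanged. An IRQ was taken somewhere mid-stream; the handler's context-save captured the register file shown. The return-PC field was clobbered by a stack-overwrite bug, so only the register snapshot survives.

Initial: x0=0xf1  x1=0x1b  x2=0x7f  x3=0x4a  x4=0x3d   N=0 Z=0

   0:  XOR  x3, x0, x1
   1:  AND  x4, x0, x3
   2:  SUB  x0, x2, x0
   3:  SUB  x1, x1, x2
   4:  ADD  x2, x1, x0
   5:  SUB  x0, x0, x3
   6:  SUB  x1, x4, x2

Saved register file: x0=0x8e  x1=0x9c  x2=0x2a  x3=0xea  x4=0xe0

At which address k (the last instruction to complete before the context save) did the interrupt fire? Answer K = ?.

K = 4

after  0: x0=0xf1 x1=0x1b x2=0x7f x3=0xea x4=0x3d  N=1 Z=0
after  1: x0=0xf1 x1=0x1b x2=0x7f x3=0xea x4=0xe0  N=1 Z=0
after  2: x0=0x8e x1=0x1b x2=0x7f x3=0xea x4=0xe0  N=1 Z=0
after  3: x0=0x8e x1=0x9c x2=0x7f x3=0xea x4=0xe0  N=1 Z=0
after  4: x0=0x8e x1=0x9c x2=0x2a x3=0xea x4=0xe0  N=0 Z=0
-- IRQ taken; context saved, return-PC = 5 --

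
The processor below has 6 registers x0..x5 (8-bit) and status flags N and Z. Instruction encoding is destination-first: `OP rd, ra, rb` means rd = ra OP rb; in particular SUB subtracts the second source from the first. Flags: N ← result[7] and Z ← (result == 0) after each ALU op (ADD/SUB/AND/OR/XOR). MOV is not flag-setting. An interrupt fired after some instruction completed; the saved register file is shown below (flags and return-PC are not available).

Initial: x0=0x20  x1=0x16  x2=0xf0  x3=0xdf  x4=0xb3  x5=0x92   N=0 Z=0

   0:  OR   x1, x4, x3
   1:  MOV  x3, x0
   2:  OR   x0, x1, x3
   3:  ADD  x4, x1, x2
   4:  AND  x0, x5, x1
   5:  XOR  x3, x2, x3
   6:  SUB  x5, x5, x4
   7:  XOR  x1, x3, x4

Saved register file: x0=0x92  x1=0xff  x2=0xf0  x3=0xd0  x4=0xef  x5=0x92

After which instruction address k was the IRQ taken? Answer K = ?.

after  0: x0=0x20 x1=0xff x2=0xf0 x3=0xdf x4=0xb3 x5=0x92  N=1 Z=0
after  1: x0=0x20 x1=0xff x2=0xf0 x3=0x20 x4=0xb3 x5=0x92  N=1 Z=0
after  2: x0=0xff x1=0xff x2=0xf0 x3=0x20 x4=0xb3 x5=0x92  N=1 Z=0
after  3: x0=0xff x1=0xff x2=0xf0 x3=0x20 x4=0xef x5=0x92  N=1 Z=0
after  4: x0=0x92 x1=0xff x2=0xf0 x3=0x20 x4=0xef x5=0x92  N=1 Z=0
after  5: x0=0x92 x1=0xff x2=0xf0 x3=0xd0 x4=0xef x5=0x92  N=1 Z=0
-- IRQ taken; context saved, return-PC = 6 --

K = 5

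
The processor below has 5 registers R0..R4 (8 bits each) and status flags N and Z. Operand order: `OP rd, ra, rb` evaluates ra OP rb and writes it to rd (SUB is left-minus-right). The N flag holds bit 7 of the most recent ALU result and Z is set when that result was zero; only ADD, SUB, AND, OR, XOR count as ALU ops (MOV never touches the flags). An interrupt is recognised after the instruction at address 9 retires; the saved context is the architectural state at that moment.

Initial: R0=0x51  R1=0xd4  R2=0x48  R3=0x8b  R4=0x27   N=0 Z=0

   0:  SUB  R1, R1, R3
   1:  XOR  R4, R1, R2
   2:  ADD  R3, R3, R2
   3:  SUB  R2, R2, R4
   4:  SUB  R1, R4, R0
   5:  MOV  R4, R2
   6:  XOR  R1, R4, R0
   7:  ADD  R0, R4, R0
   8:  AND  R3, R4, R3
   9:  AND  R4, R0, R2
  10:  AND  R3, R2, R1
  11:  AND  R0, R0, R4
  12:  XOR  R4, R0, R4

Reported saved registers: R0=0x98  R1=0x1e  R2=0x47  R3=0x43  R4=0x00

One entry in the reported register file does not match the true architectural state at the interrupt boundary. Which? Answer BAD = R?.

after  0: R0=0x51 R1=0x49 R2=0x48 R3=0x8b R4=0x27  N=0 Z=0
after  1: R0=0x51 R1=0x49 R2=0x48 R3=0x8b R4=0x01  N=0 Z=0
after  2: R0=0x51 R1=0x49 R2=0x48 R3=0xd3 R4=0x01  N=1 Z=0
after  3: R0=0x51 R1=0x49 R2=0x47 R3=0xd3 R4=0x01  N=0 Z=0
after  4: R0=0x51 R1=0xb0 R2=0x47 R3=0xd3 R4=0x01  N=1 Z=0
after  5: R0=0x51 R1=0xb0 R2=0x47 R3=0xd3 R4=0x47  N=1 Z=0
after  6: R0=0x51 R1=0x16 R2=0x47 R3=0xd3 R4=0x47  N=0 Z=0
after  7: R0=0x98 R1=0x16 R2=0x47 R3=0xd3 R4=0x47  N=1 Z=0
after  8: R0=0x98 R1=0x16 R2=0x47 R3=0x43 R4=0x47  N=0 Z=0
after  9: R0=0x98 R1=0x16 R2=0x47 R3=0x43 R4=0x00  N=0 Z=1
-- IRQ taken; context saved, return-PC = 10 --
mismatch: R1: reported 0x1e vs actual 0x16

BAD = R1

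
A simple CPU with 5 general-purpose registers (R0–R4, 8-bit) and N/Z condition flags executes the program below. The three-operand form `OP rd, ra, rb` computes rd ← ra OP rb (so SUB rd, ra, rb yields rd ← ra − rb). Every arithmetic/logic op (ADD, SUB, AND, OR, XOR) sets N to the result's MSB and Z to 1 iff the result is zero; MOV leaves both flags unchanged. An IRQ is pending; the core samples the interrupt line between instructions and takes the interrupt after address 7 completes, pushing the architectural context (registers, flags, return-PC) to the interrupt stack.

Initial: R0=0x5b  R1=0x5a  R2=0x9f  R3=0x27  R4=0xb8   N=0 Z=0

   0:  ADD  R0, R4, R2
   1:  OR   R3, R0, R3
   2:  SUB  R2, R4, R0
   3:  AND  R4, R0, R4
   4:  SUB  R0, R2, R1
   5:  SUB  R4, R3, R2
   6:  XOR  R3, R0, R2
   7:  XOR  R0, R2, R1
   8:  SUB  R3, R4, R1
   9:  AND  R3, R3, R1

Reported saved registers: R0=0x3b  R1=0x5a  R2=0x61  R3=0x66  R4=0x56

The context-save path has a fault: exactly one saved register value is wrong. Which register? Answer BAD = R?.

BAD = R4

after  0: R0=0x57 R1=0x5a R2=0x9f R3=0x27 R4=0xb8  N=0 Z=0
after  1: R0=0x57 R1=0x5a R2=0x9f R3=0x77 R4=0xb8  N=0 Z=0
after  2: R0=0x57 R1=0x5a R2=0x61 R3=0x77 R4=0xb8  N=0 Z=0
after  3: R0=0x57 R1=0x5a R2=0x61 R3=0x77 R4=0x10  N=0 Z=0
after  4: R0=0x07 R1=0x5a R2=0x61 R3=0x77 R4=0x10  N=0 Z=0
after  5: R0=0x07 R1=0x5a R2=0x61 R3=0x77 R4=0x16  N=0 Z=0
after  6: R0=0x07 R1=0x5a R2=0x61 R3=0x66 R4=0x16  N=0 Z=0
after  7: R0=0x3b R1=0x5a R2=0x61 R3=0x66 R4=0x16  N=0 Z=0
-- IRQ taken; context saved, return-PC = 8 --
mismatch: R4: reported 0x56 vs actual 0x16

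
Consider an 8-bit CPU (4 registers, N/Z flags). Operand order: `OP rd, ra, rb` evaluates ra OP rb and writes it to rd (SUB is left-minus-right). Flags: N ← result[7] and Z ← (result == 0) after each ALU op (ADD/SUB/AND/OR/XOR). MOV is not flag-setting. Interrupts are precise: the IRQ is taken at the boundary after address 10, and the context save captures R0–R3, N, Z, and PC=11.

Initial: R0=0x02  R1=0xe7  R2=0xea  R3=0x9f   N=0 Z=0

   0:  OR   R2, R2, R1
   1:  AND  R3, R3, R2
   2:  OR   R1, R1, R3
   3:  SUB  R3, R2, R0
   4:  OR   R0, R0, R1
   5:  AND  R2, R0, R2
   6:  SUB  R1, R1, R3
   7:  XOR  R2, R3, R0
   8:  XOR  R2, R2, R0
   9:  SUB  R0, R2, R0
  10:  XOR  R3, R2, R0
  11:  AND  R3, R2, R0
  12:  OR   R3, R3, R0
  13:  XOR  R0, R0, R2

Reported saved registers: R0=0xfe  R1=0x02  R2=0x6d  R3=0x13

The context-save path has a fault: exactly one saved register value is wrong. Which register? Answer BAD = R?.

BAD = R2

after  0: R0=0x02 R1=0xe7 R2=0xef R3=0x9f  N=1 Z=0
after  1: R0=0x02 R1=0xe7 R2=0xef R3=0x8f  N=1 Z=0
after  2: R0=0x02 R1=0xef R2=0xef R3=0x8f  N=1 Z=0
after  3: R0=0x02 R1=0xef R2=0xef R3=0xed  N=1 Z=0
after  4: R0=0xef R1=0xef R2=0xef R3=0xed  N=1 Z=0
after  5: R0=0xef R1=0xef R2=0xef R3=0xed  N=1 Z=0
after  6: R0=0xef R1=0x02 R2=0xef R3=0xed  N=0 Z=0
after  7: R0=0xef R1=0x02 R2=0x02 R3=0xed  N=0 Z=0
after  8: R0=0xef R1=0x02 R2=0xed R3=0xed  N=1 Z=0
after  9: R0=0xfe R1=0x02 R2=0xed R3=0xed  N=1 Z=0
after 10: R0=0xfe R1=0x02 R2=0xed R3=0x13  N=0 Z=0
-- IRQ taken; context saved, return-PC = 11 --
mismatch: R2: reported 0x6d vs actual 0xed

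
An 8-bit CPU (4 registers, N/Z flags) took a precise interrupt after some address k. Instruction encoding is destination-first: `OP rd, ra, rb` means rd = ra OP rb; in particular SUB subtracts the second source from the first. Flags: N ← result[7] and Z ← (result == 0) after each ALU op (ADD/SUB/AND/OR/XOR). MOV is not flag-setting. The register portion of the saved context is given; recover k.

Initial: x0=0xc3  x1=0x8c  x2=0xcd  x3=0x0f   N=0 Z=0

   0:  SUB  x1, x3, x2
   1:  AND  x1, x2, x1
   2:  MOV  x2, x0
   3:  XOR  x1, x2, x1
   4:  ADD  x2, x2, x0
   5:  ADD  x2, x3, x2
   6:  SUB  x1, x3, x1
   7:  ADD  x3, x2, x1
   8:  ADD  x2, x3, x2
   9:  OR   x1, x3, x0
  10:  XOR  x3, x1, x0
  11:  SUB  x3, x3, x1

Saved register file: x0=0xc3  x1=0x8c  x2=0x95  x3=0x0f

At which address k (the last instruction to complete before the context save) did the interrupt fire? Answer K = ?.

after  0: x0=0xc3 x1=0x42 x2=0xcd x3=0x0f  N=0 Z=0
after  1: x0=0xc3 x1=0x40 x2=0xcd x3=0x0f  N=0 Z=0
after  2: x0=0xc3 x1=0x40 x2=0xc3 x3=0x0f  N=0 Z=0
after  3: x0=0xc3 x1=0x83 x2=0xc3 x3=0x0f  N=1 Z=0
after  4: x0=0xc3 x1=0x83 x2=0x86 x3=0x0f  N=1 Z=0
after  5: x0=0xc3 x1=0x83 x2=0x95 x3=0x0f  N=1 Z=0
after  6: x0=0xc3 x1=0x8c x2=0x95 x3=0x0f  N=1 Z=0
-- IRQ taken; context saved, return-PC = 7 --

K = 6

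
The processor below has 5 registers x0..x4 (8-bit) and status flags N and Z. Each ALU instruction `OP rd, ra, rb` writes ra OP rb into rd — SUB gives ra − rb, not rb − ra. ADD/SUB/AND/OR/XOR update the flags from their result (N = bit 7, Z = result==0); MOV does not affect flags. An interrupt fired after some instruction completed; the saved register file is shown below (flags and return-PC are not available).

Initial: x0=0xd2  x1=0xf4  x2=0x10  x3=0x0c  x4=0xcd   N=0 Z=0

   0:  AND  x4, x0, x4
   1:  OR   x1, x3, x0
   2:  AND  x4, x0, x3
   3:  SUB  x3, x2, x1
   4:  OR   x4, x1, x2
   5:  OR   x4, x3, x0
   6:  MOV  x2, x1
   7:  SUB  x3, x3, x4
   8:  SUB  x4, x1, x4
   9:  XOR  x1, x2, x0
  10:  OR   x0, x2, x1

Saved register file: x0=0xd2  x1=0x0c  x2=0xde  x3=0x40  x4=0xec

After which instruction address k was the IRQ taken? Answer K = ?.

K = 9

after  0: x0=0xd2 x1=0xf4 x2=0x10 x3=0x0c x4=0xc0  N=1 Z=0
after  1: x0=0xd2 x1=0xde x2=0x10 x3=0x0c x4=0xc0  N=1 Z=0
after  2: x0=0xd2 x1=0xde x2=0x10 x3=0x0c x4=0x00  N=0 Z=1
after  3: x0=0xd2 x1=0xde x2=0x10 x3=0x32 x4=0x00  N=0 Z=0
after  4: x0=0xd2 x1=0xde x2=0x10 x3=0x32 x4=0xde  N=1 Z=0
after  5: x0=0xd2 x1=0xde x2=0x10 x3=0x32 x4=0xf2  N=1 Z=0
after  6: x0=0xd2 x1=0xde x2=0xde x3=0x32 x4=0xf2  N=1 Z=0
after  7: x0=0xd2 x1=0xde x2=0xde x3=0x40 x4=0xf2  N=0 Z=0
after  8: x0=0xd2 x1=0xde x2=0xde x3=0x40 x4=0xec  N=1 Z=0
after  9: x0=0xd2 x1=0x0c x2=0xde x3=0x40 x4=0xec  N=0 Z=0
-- IRQ taken; context saved, return-PC = 10 --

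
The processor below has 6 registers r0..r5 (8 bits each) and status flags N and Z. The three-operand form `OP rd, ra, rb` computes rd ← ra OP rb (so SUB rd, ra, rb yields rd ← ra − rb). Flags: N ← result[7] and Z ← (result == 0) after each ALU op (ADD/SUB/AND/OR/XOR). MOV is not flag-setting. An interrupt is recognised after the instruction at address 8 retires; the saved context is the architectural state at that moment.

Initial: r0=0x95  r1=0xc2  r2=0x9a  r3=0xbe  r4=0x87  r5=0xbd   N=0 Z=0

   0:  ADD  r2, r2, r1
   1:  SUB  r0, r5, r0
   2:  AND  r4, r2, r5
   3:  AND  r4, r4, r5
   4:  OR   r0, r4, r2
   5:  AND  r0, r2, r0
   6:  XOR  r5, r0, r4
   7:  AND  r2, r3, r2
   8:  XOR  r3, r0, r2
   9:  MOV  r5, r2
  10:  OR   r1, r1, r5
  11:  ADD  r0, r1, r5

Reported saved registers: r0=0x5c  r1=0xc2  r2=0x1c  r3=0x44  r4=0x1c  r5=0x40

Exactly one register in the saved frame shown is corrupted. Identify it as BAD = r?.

BAD = r3

after  0: r0=0x95 r1=0xc2 r2=0x5c r3=0xbe r4=0x87 r5=0xbd  N=0 Z=0
after  1: r0=0x28 r1=0xc2 r2=0x5c r3=0xbe r4=0x87 r5=0xbd  N=0 Z=0
after  2: r0=0x28 r1=0xc2 r2=0x5c r3=0xbe r4=0x1c r5=0xbd  N=0 Z=0
after  3: r0=0x28 r1=0xc2 r2=0x5c r3=0xbe r4=0x1c r5=0xbd  N=0 Z=0
after  4: r0=0x5c r1=0xc2 r2=0x5c r3=0xbe r4=0x1c r5=0xbd  N=0 Z=0
after  5: r0=0x5c r1=0xc2 r2=0x5c r3=0xbe r4=0x1c r5=0xbd  N=0 Z=0
after  6: r0=0x5c r1=0xc2 r2=0x5c r3=0xbe r4=0x1c r5=0x40  N=0 Z=0
after  7: r0=0x5c r1=0xc2 r2=0x1c r3=0xbe r4=0x1c r5=0x40  N=0 Z=0
after  8: r0=0x5c r1=0xc2 r2=0x1c r3=0x40 r4=0x1c r5=0x40  N=0 Z=0
-- IRQ taken; context saved, return-PC = 9 --
mismatch: r3: reported 0x44 vs actual 0x40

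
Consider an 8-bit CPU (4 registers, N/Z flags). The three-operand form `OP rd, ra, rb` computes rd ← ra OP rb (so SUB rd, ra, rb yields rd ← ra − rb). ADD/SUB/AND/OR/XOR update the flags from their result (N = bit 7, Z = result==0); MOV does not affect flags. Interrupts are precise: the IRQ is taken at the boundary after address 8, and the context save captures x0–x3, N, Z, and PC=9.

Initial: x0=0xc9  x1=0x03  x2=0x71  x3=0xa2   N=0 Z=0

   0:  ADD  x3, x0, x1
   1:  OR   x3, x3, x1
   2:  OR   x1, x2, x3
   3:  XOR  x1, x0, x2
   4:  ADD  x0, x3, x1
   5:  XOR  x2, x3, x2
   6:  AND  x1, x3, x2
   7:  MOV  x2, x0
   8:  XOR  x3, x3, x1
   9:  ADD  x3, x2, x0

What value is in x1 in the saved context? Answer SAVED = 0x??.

after  0: x0=0xc9 x1=0x03 x2=0x71 x3=0xcc  N=1 Z=0
after  1: x0=0xc9 x1=0x03 x2=0x71 x3=0xcf  N=1 Z=0
after  2: x0=0xc9 x1=0xff x2=0x71 x3=0xcf  N=1 Z=0
after  3: x0=0xc9 x1=0xb8 x2=0x71 x3=0xcf  N=1 Z=0
after  4: x0=0x87 x1=0xb8 x2=0x71 x3=0xcf  N=1 Z=0
after  5: x0=0x87 x1=0xb8 x2=0xbe x3=0xcf  N=1 Z=0
after  6: x0=0x87 x1=0x8e x2=0xbe x3=0xcf  N=1 Z=0
after  7: x0=0x87 x1=0x8e x2=0x87 x3=0xcf  N=1 Z=0
after  8: x0=0x87 x1=0x8e x2=0x87 x3=0x41  N=0 Z=0
-- IRQ taken; context saved, return-PC = 9 --

SAVED = 0x8e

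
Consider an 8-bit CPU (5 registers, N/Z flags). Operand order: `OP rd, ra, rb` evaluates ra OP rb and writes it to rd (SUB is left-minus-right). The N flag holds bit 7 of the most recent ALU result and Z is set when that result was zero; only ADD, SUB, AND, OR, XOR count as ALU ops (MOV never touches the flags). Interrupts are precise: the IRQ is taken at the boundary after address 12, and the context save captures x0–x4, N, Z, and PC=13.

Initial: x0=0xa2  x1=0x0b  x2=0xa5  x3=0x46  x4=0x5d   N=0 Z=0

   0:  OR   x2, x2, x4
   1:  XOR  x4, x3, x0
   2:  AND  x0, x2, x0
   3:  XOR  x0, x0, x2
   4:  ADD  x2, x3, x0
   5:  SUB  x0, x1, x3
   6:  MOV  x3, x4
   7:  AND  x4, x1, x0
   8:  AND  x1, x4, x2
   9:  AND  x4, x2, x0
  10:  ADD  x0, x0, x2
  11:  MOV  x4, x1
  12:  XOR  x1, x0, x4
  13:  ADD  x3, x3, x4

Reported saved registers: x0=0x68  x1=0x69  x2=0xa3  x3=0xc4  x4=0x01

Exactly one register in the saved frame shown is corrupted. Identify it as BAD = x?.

BAD = x3

after  0: x0=0xa2 x1=0x0b x2=0xfd x3=0x46 x4=0x5d  N=1 Z=0
after  1: x0=0xa2 x1=0x0b x2=0xfd x3=0x46 x4=0xe4  N=1 Z=0
after  2: x0=0xa0 x1=0x0b x2=0xfd x3=0x46 x4=0xe4  N=1 Z=0
after  3: x0=0x5d x1=0x0b x2=0xfd x3=0x46 x4=0xe4  N=0 Z=0
after  4: x0=0x5d x1=0x0b x2=0xa3 x3=0x46 x4=0xe4  N=1 Z=0
after  5: x0=0xc5 x1=0x0b x2=0xa3 x3=0x46 x4=0xe4  N=1 Z=0
after  6: x0=0xc5 x1=0x0b x2=0xa3 x3=0xe4 x4=0xe4  N=1 Z=0
after  7: x0=0xc5 x1=0x0b x2=0xa3 x3=0xe4 x4=0x01  N=0 Z=0
after  8: x0=0xc5 x1=0x01 x2=0xa3 x3=0xe4 x4=0x01  N=0 Z=0
after  9: x0=0xc5 x1=0x01 x2=0xa3 x3=0xe4 x4=0x81  N=1 Z=0
after 10: x0=0x68 x1=0x01 x2=0xa3 x3=0xe4 x4=0x81  N=0 Z=0
after 11: x0=0x68 x1=0x01 x2=0xa3 x3=0xe4 x4=0x01  N=0 Z=0
after 12: x0=0x68 x1=0x69 x2=0xa3 x3=0xe4 x4=0x01  N=0 Z=0
-- IRQ taken; context saved, return-PC = 13 --
mismatch: x3: reported 0xc4 vs actual 0xe4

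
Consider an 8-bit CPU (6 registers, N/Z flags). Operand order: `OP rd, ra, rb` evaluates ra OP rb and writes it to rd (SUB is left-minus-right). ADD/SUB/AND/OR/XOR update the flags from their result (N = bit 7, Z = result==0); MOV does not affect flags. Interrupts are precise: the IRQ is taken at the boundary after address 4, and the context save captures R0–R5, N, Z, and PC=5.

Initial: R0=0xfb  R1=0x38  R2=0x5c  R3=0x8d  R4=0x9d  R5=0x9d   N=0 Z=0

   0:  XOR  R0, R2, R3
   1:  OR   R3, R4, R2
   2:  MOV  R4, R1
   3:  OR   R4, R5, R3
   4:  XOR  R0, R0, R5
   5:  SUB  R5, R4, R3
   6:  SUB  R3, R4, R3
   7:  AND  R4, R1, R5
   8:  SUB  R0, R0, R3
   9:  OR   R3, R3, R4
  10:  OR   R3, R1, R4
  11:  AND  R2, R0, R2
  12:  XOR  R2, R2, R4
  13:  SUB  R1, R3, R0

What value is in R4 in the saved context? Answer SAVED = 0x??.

after  0: R0=0xd1 R1=0x38 R2=0x5c R3=0x8d R4=0x9d R5=0x9d  N=1 Z=0
after  1: R0=0xd1 R1=0x38 R2=0x5c R3=0xdd R4=0x9d R5=0x9d  N=1 Z=0
after  2: R0=0xd1 R1=0x38 R2=0x5c R3=0xdd R4=0x38 R5=0x9d  N=1 Z=0
after  3: R0=0xd1 R1=0x38 R2=0x5c R3=0xdd R4=0xdd R5=0x9d  N=1 Z=0
after  4: R0=0x4c R1=0x38 R2=0x5c R3=0xdd R4=0xdd R5=0x9d  N=0 Z=0
-- IRQ taken; context saved, return-PC = 5 --

SAVED = 0xdd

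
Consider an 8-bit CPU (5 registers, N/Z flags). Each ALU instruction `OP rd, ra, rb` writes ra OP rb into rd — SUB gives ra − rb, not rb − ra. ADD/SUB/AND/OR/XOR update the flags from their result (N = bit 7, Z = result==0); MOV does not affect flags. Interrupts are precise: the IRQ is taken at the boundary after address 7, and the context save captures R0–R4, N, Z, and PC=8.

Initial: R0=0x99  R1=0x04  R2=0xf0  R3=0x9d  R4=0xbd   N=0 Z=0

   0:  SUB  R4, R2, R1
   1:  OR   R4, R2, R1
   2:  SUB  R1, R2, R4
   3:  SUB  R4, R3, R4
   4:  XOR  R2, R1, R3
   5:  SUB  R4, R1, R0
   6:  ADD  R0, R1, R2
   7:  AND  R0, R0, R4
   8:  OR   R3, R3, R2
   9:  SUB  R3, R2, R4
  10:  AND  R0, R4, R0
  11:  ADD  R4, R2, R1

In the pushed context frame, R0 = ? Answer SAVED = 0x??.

SAVED = 0x41

after  0: R0=0x99 R1=0x04 R2=0xf0 R3=0x9d R4=0xec  N=1 Z=0
after  1: R0=0x99 R1=0x04 R2=0xf0 R3=0x9d R4=0xf4  N=1 Z=0
after  2: R0=0x99 R1=0xfc R2=0xf0 R3=0x9d R4=0xf4  N=1 Z=0
after  3: R0=0x99 R1=0xfc R2=0xf0 R3=0x9d R4=0xa9  N=1 Z=0
after  4: R0=0x99 R1=0xfc R2=0x61 R3=0x9d R4=0xa9  N=0 Z=0
after  5: R0=0x99 R1=0xfc R2=0x61 R3=0x9d R4=0x63  N=0 Z=0
after  6: R0=0x5d R1=0xfc R2=0x61 R3=0x9d R4=0x63  N=0 Z=0
after  7: R0=0x41 R1=0xfc R2=0x61 R3=0x9d R4=0x63  N=0 Z=0
-- IRQ taken; context saved, return-PC = 8 --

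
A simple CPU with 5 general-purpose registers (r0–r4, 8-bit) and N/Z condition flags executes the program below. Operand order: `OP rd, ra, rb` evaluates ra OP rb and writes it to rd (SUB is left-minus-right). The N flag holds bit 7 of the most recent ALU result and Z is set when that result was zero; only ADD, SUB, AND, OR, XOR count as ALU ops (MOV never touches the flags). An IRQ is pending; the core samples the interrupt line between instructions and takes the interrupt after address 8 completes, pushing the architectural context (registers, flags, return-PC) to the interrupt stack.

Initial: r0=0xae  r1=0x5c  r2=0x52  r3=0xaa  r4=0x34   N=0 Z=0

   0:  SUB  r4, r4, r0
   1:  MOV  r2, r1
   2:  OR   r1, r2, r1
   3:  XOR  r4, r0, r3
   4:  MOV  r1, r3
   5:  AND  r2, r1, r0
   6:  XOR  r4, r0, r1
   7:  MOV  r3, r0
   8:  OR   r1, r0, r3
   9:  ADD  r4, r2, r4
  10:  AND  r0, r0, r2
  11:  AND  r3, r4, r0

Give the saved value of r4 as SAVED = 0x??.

after  0: r0=0xae r1=0x5c r2=0x52 r3=0xaa r4=0x86  N=1 Z=0
after  1: r0=0xae r1=0x5c r2=0x5c r3=0xaa r4=0x86  N=1 Z=0
after  2: r0=0xae r1=0x5c r2=0x5c r3=0xaa r4=0x86  N=0 Z=0
after  3: r0=0xae r1=0x5c r2=0x5c r3=0xaa r4=0x04  N=0 Z=0
after  4: r0=0xae r1=0xaa r2=0x5c r3=0xaa r4=0x04  N=0 Z=0
after  5: r0=0xae r1=0xaa r2=0xaa r3=0xaa r4=0x04  N=1 Z=0
after  6: r0=0xae r1=0xaa r2=0xaa r3=0xaa r4=0x04  N=0 Z=0
after  7: r0=0xae r1=0xaa r2=0xaa r3=0xae r4=0x04  N=0 Z=0
after  8: r0=0xae r1=0xae r2=0xaa r3=0xae r4=0x04  N=1 Z=0
-- IRQ taken; context saved, return-PC = 9 --

SAVED = 0x04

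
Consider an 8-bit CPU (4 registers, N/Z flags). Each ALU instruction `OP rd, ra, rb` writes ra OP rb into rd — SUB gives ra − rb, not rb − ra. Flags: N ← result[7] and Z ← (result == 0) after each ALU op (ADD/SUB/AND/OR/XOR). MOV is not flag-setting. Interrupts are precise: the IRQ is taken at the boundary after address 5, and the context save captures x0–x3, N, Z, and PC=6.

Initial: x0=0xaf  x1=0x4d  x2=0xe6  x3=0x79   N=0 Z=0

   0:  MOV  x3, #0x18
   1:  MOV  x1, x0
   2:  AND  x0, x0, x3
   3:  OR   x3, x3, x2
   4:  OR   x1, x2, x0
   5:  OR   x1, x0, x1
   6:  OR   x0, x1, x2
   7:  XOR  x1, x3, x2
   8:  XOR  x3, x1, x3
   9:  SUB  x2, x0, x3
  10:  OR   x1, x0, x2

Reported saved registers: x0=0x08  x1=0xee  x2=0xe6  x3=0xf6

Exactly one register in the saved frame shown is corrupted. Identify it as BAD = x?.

after  0: x0=0xaf x1=0x4d x2=0xe6 x3=0x18  N=0 Z=0
after  1: x0=0xaf x1=0xaf x2=0xe6 x3=0x18  N=0 Z=0
after  2: x0=0x08 x1=0xaf x2=0xe6 x3=0x18  N=0 Z=0
after  3: x0=0x08 x1=0xaf x2=0xe6 x3=0xfe  N=1 Z=0
after  4: x0=0x08 x1=0xee x2=0xe6 x3=0xfe  N=1 Z=0
after  5: x0=0x08 x1=0xee x2=0xe6 x3=0xfe  N=1 Z=0
-- IRQ taken; context saved, return-PC = 6 --
mismatch: x3: reported 0xf6 vs actual 0xfe

BAD = x3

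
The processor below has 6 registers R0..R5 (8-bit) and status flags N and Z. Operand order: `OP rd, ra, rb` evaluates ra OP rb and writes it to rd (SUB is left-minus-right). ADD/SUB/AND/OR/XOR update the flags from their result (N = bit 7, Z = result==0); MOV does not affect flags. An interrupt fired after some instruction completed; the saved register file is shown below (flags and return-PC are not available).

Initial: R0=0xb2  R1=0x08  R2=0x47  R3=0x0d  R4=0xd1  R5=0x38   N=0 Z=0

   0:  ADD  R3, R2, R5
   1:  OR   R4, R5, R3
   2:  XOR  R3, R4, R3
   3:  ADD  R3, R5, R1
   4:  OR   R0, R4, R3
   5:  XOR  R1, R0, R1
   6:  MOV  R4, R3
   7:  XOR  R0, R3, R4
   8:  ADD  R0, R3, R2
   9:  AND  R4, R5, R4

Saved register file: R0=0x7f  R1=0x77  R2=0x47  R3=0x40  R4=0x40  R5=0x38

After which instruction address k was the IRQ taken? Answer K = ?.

after  0: R0=0xb2 R1=0x08 R2=0x47 R3=0x7f R4=0xd1 R5=0x38  N=0 Z=0
after  1: R0=0xb2 R1=0x08 R2=0x47 R3=0x7f R4=0x7f R5=0x38  N=0 Z=0
after  2: R0=0xb2 R1=0x08 R2=0x47 R3=0x00 R4=0x7f R5=0x38  N=0 Z=1
after  3: R0=0xb2 R1=0x08 R2=0x47 R3=0x40 R4=0x7f R5=0x38  N=0 Z=0
after  4: R0=0x7f R1=0x08 R2=0x47 R3=0x40 R4=0x7f R5=0x38  N=0 Z=0
after  5: R0=0x7f R1=0x77 R2=0x47 R3=0x40 R4=0x7f R5=0x38  N=0 Z=0
after  6: R0=0x7f R1=0x77 R2=0x47 R3=0x40 R4=0x40 R5=0x38  N=0 Z=0
-- IRQ taken; context saved, return-PC = 7 --

K = 6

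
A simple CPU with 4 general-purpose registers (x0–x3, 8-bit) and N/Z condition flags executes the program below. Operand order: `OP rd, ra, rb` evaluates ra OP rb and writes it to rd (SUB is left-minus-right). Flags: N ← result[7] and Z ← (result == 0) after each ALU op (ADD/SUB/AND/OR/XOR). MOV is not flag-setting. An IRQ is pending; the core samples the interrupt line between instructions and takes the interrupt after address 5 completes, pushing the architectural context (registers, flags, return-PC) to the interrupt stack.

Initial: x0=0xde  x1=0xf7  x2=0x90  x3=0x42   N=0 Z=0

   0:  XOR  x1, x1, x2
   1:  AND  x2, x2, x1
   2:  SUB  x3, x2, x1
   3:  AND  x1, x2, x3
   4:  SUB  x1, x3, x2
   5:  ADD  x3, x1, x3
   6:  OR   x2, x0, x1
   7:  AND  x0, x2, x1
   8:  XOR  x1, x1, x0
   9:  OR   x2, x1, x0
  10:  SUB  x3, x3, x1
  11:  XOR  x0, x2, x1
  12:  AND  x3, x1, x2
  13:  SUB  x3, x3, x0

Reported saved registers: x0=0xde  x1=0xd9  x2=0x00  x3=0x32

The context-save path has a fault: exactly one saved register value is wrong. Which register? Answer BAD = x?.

BAD = x1

after  0: x0=0xde x1=0x67 x2=0x90 x3=0x42  N=0 Z=0
after  1: x0=0xde x1=0x67 x2=0x00 x3=0x42  N=0 Z=1
after  2: x0=0xde x1=0x67 x2=0x00 x3=0x99  N=1 Z=0
after  3: x0=0xde x1=0x00 x2=0x00 x3=0x99  N=0 Z=1
after  4: x0=0xde x1=0x99 x2=0x00 x3=0x99  N=1 Z=0
after  5: x0=0xde x1=0x99 x2=0x00 x3=0x32  N=0 Z=0
-- IRQ taken; context saved, return-PC = 6 --
mismatch: x1: reported 0xd9 vs actual 0x99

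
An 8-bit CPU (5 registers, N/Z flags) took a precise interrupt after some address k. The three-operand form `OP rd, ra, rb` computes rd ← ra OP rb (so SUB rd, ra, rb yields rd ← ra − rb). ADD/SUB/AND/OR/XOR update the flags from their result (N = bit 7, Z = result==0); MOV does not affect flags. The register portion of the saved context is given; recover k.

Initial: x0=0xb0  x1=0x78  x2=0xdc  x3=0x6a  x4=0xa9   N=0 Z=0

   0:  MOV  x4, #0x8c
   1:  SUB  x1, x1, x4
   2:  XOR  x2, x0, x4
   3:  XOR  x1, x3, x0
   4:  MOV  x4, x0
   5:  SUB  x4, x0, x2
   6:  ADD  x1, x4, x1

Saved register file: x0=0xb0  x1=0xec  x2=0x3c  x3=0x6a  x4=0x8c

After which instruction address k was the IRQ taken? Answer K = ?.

K = 2

after  0: x0=0xb0 x1=0x78 x2=0xdc x3=0x6a x4=0x8c  N=0 Z=0
after  1: x0=0xb0 x1=0xec x2=0xdc x3=0x6a x4=0x8c  N=1 Z=0
after  2: x0=0xb0 x1=0xec x2=0x3c x3=0x6a x4=0x8c  N=0 Z=0
-- IRQ taken; context saved, return-PC = 3 --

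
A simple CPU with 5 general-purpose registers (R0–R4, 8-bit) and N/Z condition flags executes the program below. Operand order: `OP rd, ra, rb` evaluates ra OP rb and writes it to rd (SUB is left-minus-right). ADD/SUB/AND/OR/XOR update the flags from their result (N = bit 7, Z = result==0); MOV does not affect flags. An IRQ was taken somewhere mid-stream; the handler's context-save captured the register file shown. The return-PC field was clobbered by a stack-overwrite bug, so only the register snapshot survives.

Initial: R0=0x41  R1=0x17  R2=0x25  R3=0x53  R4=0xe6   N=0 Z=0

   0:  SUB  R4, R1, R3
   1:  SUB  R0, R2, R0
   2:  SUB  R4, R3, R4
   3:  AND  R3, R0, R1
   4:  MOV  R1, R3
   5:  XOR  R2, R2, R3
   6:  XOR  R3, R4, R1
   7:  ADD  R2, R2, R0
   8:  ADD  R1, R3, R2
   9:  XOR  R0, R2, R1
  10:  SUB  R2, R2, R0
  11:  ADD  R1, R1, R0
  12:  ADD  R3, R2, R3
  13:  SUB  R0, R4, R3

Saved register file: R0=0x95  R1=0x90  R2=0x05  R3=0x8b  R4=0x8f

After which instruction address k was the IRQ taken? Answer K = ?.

after  0: R0=0x41 R1=0x17 R2=0x25 R3=0x53 R4=0xc4  N=1 Z=0
after  1: R0=0xe4 R1=0x17 R2=0x25 R3=0x53 R4=0xc4  N=1 Z=0
after  2: R0=0xe4 R1=0x17 R2=0x25 R3=0x53 R4=0x8f  N=1 Z=0
after  3: R0=0xe4 R1=0x17 R2=0x25 R3=0x04 R4=0x8f  N=0 Z=0
after  4: R0=0xe4 R1=0x04 R2=0x25 R3=0x04 R4=0x8f  N=0 Z=0
after  5: R0=0xe4 R1=0x04 R2=0x21 R3=0x04 R4=0x8f  N=0 Z=0
after  6: R0=0xe4 R1=0x04 R2=0x21 R3=0x8b R4=0x8f  N=1 Z=0
after  7: R0=0xe4 R1=0x04 R2=0x05 R3=0x8b R4=0x8f  N=0 Z=0
after  8: R0=0xe4 R1=0x90 R2=0x05 R3=0x8b R4=0x8f  N=1 Z=0
after  9: R0=0x95 R1=0x90 R2=0x05 R3=0x8b R4=0x8f  N=1 Z=0
-- IRQ taken; context saved, return-PC = 10 --

K = 9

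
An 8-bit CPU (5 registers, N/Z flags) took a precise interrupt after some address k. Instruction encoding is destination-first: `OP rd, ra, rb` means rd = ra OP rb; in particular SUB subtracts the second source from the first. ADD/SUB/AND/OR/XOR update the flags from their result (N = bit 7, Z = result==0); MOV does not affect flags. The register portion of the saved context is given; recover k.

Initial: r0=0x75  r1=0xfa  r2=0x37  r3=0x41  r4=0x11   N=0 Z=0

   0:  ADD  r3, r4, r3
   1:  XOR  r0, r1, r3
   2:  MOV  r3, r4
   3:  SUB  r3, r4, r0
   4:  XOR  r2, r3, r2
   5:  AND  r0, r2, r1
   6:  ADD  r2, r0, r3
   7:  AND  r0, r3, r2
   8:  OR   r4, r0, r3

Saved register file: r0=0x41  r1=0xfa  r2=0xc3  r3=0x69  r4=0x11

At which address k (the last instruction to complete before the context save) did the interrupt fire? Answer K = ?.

K = 7

after  0: r0=0x75 r1=0xfa r2=0x37 r3=0x52 r4=0x11  N=0 Z=0
after  1: r0=0xa8 r1=0xfa r2=0x37 r3=0x52 r4=0x11  N=1 Z=0
after  2: r0=0xa8 r1=0xfa r2=0x37 r3=0x11 r4=0x11  N=1 Z=0
after  3: r0=0xa8 r1=0xfa r2=0x37 r3=0x69 r4=0x11  N=0 Z=0
after  4: r0=0xa8 r1=0xfa r2=0x5e r3=0x69 r4=0x11  N=0 Z=0
after  5: r0=0x5a r1=0xfa r2=0x5e r3=0x69 r4=0x11  N=0 Z=0
after  6: r0=0x5a r1=0xfa r2=0xc3 r3=0x69 r4=0x11  N=1 Z=0
after  7: r0=0x41 r1=0xfa r2=0xc3 r3=0x69 r4=0x11  N=0 Z=0
-- IRQ taken; context saved, return-PC = 8 --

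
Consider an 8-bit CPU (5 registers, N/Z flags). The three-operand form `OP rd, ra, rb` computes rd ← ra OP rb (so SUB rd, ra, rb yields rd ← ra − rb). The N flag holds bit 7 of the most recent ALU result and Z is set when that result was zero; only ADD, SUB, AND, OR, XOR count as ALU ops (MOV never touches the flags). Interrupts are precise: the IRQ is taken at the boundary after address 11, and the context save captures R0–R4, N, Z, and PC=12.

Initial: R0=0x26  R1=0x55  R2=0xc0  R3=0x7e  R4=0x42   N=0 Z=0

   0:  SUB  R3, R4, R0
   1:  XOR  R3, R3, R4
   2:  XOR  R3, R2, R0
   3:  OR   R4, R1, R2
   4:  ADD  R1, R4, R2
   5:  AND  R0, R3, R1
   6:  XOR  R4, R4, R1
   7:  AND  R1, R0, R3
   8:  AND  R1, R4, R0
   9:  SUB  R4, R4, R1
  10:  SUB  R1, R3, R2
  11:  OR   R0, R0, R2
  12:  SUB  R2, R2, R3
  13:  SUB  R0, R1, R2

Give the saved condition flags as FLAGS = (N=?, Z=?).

after  0: R0=0x26 R1=0x55 R2=0xc0 R3=0x1c R4=0x42  N=0 Z=0
after  1: R0=0x26 R1=0x55 R2=0xc0 R3=0x5e R4=0x42  N=0 Z=0
after  2: R0=0x26 R1=0x55 R2=0xc0 R3=0xe6 R4=0x42  N=1 Z=0
after  3: R0=0x26 R1=0x55 R2=0xc0 R3=0xe6 R4=0xd5  N=1 Z=0
after  4: R0=0x26 R1=0x95 R2=0xc0 R3=0xe6 R4=0xd5  N=1 Z=0
after  5: R0=0x84 R1=0x95 R2=0xc0 R3=0xe6 R4=0xd5  N=1 Z=0
after  6: R0=0x84 R1=0x95 R2=0xc0 R3=0xe6 R4=0x40  N=0 Z=0
after  7: R0=0x84 R1=0x84 R2=0xc0 R3=0xe6 R4=0x40  N=1 Z=0
after  8: R0=0x84 R1=0x00 R2=0xc0 R3=0xe6 R4=0x40  N=0 Z=1
after  9: R0=0x84 R1=0x00 R2=0xc0 R3=0xe6 R4=0x40  N=0 Z=0
after 10: R0=0x84 R1=0x26 R2=0xc0 R3=0xe6 R4=0x40  N=0 Z=0
after 11: R0=0xc4 R1=0x26 R2=0xc0 R3=0xe6 R4=0x40  N=1 Z=0
-- IRQ taken; context saved, return-PC = 12 --

FLAGS = (N=1, Z=0)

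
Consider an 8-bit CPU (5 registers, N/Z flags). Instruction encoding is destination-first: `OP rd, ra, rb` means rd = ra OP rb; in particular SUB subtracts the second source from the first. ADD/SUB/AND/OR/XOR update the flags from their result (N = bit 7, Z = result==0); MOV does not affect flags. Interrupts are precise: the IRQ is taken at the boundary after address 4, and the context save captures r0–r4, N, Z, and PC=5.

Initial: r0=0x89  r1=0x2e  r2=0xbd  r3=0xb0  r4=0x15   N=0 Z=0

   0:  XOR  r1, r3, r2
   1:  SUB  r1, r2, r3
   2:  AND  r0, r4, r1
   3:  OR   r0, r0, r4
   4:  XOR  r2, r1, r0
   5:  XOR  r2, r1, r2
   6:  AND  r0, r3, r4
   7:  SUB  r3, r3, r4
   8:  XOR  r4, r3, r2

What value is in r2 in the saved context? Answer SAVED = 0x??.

SAVED = 0x18

after  0: r0=0x89 r1=0x0d r2=0xbd r3=0xb0 r4=0x15  N=0 Z=0
after  1: r0=0x89 r1=0x0d r2=0xbd r3=0xb0 r4=0x15  N=0 Z=0
after  2: r0=0x05 r1=0x0d r2=0xbd r3=0xb0 r4=0x15  N=0 Z=0
after  3: r0=0x15 r1=0x0d r2=0xbd r3=0xb0 r4=0x15  N=0 Z=0
after  4: r0=0x15 r1=0x0d r2=0x18 r3=0xb0 r4=0x15  N=0 Z=0
-- IRQ taken; context saved, return-PC = 5 --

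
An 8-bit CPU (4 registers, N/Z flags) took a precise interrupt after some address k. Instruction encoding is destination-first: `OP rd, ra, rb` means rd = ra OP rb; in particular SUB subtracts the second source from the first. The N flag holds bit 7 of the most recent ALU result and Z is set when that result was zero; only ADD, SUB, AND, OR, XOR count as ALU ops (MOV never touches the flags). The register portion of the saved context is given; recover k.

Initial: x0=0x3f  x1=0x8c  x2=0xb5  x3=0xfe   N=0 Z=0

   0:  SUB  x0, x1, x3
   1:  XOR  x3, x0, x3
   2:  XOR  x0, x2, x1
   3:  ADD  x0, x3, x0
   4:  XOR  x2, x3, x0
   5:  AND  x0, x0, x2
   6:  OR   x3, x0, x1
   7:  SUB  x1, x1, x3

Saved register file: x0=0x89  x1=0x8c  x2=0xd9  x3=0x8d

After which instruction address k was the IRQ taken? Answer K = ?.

K = 6

after  0: x0=0x8e x1=0x8c x2=0xb5 x3=0xfe  N=1 Z=0
after  1: x0=0x8e x1=0x8c x2=0xb5 x3=0x70  N=0 Z=0
after  2: x0=0x39 x1=0x8c x2=0xb5 x3=0x70  N=0 Z=0
after  3: x0=0xa9 x1=0x8c x2=0xb5 x3=0x70  N=1 Z=0
after  4: x0=0xa9 x1=0x8c x2=0xd9 x3=0x70  N=1 Z=0
after  5: x0=0x89 x1=0x8c x2=0xd9 x3=0x70  N=1 Z=0
after  6: x0=0x89 x1=0x8c x2=0xd9 x3=0x8d  N=1 Z=0
-- IRQ taken; context saved, return-PC = 7 --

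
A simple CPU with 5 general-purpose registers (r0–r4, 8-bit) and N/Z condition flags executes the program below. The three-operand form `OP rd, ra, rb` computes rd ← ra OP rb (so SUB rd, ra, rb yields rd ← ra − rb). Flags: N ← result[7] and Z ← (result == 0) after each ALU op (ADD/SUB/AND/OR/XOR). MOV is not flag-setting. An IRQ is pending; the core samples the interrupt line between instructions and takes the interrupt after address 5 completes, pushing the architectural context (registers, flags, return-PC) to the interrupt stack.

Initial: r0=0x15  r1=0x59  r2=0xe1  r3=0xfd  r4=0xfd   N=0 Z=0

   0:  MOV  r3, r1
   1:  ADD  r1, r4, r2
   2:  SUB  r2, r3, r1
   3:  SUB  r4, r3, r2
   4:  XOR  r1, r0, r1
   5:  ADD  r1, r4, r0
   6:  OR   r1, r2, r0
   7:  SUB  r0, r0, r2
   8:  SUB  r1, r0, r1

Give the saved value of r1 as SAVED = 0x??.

after  0: r0=0x15 r1=0x59 r2=0xe1 r3=0x59 r4=0xfd  N=0 Z=0
after  1: r0=0x15 r1=0xde r2=0xe1 r3=0x59 r4=0xfd  N=1 Z=0
after  2: r0=0x15 r1=0xde r2=0x7b r3=0x59 r4=0xfd  N=0 Z=0
after  3: r0=0x15 r1=0xde r2=0x7b r3=0x59 r4=0xde  N=1 Z=0
after  4: r0=0x15 r1=0xcb r2=0x7b r3=0x59 r4=0xde  N=1 Z=0
after  5: r0=0x15 r1=0xf3 r2=0x7b r3=0x59 r4=0xde  N=1 Z=0
-- IRQ taken; context saved, return-PC = 6 --

SAVED = 0xf3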